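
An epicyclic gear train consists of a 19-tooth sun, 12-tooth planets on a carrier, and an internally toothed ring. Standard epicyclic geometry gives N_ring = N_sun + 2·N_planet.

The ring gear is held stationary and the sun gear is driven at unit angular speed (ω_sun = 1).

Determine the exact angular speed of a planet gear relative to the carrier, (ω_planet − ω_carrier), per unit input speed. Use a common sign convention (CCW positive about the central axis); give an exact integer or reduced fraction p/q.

-817/744

N_ring = 19 + 2·12 = 43
19(ω_s−ω_c) = −43(ω_r−ω_c),  ω_r=0, ω_s=1
19(1−ω_c) = −43(0−ω_c)  ⇒  62ω_c = 19  ⇒  ω_c = 19/62
sun–planet: 19·(1−19/62) = −12·(ω_p−ω_c)  ⇒  ω_p−ω_c = −(19/12)·(43/62) = -817/744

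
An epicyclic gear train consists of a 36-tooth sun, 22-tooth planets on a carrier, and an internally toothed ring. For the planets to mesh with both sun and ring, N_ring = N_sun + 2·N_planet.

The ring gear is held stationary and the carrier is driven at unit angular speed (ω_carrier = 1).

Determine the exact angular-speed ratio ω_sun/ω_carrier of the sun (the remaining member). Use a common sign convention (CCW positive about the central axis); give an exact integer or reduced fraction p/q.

29/9

N_ring = 36 + 2·22 = 80
36(ω_s−ω_c) = −80(ω_r−ω_c),  ω_r=0, ω_c=1
ω_s = 1 − (80/36)(0−1) = 29/9
ω_s/ω_c = 29/9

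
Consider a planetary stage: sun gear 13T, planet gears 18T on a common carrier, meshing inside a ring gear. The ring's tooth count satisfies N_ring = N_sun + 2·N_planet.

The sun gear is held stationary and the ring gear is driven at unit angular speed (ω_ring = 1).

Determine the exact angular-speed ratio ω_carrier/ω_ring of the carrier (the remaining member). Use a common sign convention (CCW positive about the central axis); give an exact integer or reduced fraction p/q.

49/62

N_ring = 13 + 2·18 = 49
13(ω_s−ω_c) = −49(ω_r−ω_c),  ω_s=0, ω_r=1
13(0−ω_c) = −49(1−ω_c)  ⇒  62ω_c = 49  ⇒  ω_c = 49/62
ω_c/ω_r = 49/62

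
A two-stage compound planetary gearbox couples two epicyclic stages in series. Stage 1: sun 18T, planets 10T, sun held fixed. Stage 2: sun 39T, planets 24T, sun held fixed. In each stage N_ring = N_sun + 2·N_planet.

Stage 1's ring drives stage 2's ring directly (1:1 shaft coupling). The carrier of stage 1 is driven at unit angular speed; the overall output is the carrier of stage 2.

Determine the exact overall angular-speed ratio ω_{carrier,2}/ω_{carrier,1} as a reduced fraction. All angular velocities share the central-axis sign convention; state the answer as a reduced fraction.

58/57

Stage 1: N_ring = 18 + 2·10 = 38
Stage 1: 18(ω_s−ω_c) = −38(ω_r−ω_c),  ω_s=0, ω_c=1
Stage 1: ω_r = 1 − (18/38)(0−1) = 28/19
  ⇒ ω_r¹/ω_c¹ = 28/19
Stage 2: N_ring = 39 + 2·24 = 87
Stage 2: 39(ω_s−ω_c) = −87(ω_r−ω_c),  ω_s=0, ω_r=1
Stage 2: 39(0−ω_c) = −87(1−ω_c)  ⇒  126ω_c = 87  ⇒  ω_c = 29/42
  ⇒ ω_c²/ω_r² = 29/42
Coupling ω_r² = ω_r¹ ⇒ overall = 28/19 × 29/42 = 58/57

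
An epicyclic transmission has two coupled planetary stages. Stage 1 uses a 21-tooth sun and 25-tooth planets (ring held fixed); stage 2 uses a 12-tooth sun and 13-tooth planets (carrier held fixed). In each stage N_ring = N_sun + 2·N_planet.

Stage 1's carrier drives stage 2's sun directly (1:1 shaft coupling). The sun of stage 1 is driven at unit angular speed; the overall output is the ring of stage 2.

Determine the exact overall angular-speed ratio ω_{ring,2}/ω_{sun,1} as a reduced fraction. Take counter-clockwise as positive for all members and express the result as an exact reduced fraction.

-63/874

Stage 1: N_ring = 21 + 2·25 = 71
Stage 1: 21(ω_s−ω_c) = −71(ω_r−ω_c),  ω_r=0, ω_s=1
Stage 1: 21(1−ω_c) = −71(0−ω_c)  ⇒  92ω_c = 21  ⇒  ω_c = 21/92
  ⇒ ω_c¹/ω_s¹ = 21/92
Stage 2: N_ring = 12 + 2·13 = 38
Stage 2: 12(ω_s−ω_c) = −38(ω_r−ω_c),  ω_c=0, ω_s=1
Stage 2: ω_r = 0 − (12/38)(1−0) = -6/19
  ⇒ ω_r²/ω_s² = -6/19
Coupling ω_s² = ω_c¹ ⇒ overall = 21/92 × -6/19 = -63/874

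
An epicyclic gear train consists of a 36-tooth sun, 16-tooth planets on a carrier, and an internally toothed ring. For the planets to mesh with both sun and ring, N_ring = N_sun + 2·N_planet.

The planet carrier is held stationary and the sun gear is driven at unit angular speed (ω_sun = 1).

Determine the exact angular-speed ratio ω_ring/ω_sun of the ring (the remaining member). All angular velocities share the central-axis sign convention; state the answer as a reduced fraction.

-9/17

N_ring = 36 + 2·16 = 68
36(ω_s−ω_c) = −68(ω_r−ω_c),  ω_c=0, ω_s=1
ω_r = 0 − (36/68)(1−0) = -9/17
ω_r/ω_s = -9/17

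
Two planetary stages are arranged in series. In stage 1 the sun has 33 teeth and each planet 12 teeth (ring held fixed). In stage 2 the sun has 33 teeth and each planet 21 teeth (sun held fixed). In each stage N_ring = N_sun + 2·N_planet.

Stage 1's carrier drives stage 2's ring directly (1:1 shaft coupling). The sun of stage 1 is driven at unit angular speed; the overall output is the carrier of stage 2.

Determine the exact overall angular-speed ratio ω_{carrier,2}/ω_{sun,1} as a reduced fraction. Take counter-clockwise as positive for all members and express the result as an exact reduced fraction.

Stage 1: N_ring = 33 + 2·12 = 57
Stage 1: 33(ω_s−ω_c) = −57(ω_r−ω_c),  ω_r=0, ω_s=1
Stage 1: 33(1−ω_c) = −57(0−ω_c)  ⇒  90ω_c = 33  ⇒  ω_c = 11/30
  ⇒ ω_c¹/ω_s¹ = 11/30
Stage 2: N_ring = 33 + 2·21 = 75
Stage 2: 33(ω_s−ω_c) = −75(ω_r−ω_c),  ω_s=0, ω_r=1
Stage 2: 33(0−ω_c) = −75(1−ω_c)  ⇒  108ω_c = 75  ⇒  ω_c = 25/36
  ⇒ ω_c²/ω_r² = 25/36
Coupling ω_r² = ω_c¹ ⇒ overall = 11/30 × 25/36 = 55/216

55/216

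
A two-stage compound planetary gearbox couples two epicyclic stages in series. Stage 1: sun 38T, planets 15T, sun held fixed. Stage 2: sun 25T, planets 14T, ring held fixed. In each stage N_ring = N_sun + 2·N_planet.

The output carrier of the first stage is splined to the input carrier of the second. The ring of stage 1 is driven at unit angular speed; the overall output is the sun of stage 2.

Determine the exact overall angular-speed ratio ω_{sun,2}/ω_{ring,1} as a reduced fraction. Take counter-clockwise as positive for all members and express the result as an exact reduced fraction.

2652/1325

Stage 1: N_ring = 38 + 2·15 = 68
Stage 1: 38(ω_s−ω_c) = −68(ω_r−ω_c),  ω_s=0, ω_r=1
Stage 1: 38(0−ω_c) = −68(1−ω_c)  ⇒  106ω_c = 68  ⇒  ω_c = 34/53
  ⇒ ω_c¹/ω_r¹ = 34/53
Stage 2: N_ring = 25 + 2·14 = 53
Stage 2: 25(ω_s−ω_c) = −53(ω_r−ω_c),  ω_r=0, ω_c=1
Stage 2: ω_s = 1 − (53/25)(0−1) = 78/25
  ⇒ ω_s²/ω_c² = 78/25
Coupling ω_c² = ω_c¹ ⇒ overall = 34/53 × 78/25 = 2652/1325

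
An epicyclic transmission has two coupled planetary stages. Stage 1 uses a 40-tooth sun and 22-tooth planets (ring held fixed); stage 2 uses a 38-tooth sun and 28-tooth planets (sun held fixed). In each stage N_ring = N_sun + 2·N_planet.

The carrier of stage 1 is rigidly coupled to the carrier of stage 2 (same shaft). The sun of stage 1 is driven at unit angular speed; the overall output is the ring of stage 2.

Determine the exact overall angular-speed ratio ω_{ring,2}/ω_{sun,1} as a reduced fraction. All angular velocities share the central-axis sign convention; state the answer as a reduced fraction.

Stage 1: N_ring = 40 + 2·22 = 84
Stage 1: 40(ω_s−ω_c) = −84(ω_r−ω_c),  ω_r=0, ω_s=1
Stage 1: 40(1−ω_c) = −84(0−ω_c)  ⇒  124ω_c = 40  ⇒  ω_c = 10/31
  ⇒ ω_c¹/ω_s¹ = 10/31
Stage 2: N_ring = 38 + 2·28 = 94
Stage 2: 38(ω_s−ω_c) = −94(ω_r−ω_c),  ω_s=0, ω_c=1
Stage 2: ω_r = 1 − (38/94)(0−1) = 66/47
  ⇒ ω_r²/ω_c² = 66/47
Coupling ω_c² = ω_c¹ ⇒ overall = 10/31 × 66/47 = 660/1457

660/1457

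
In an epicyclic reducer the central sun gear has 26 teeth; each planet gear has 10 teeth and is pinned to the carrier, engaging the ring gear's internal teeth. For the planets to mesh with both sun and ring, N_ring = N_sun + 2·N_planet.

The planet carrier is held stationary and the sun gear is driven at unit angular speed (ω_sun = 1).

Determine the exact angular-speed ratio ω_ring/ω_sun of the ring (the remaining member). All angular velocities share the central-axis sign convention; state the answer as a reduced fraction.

-13/23

N_ring = 26 + 2·10 = 46
26(ω_s−ω_c) = −46(ω_r−ω_c),  ω_c=0, ω_s=1
ω_r = 0 − (26/46)(1−0) = -13/23
ω_r/ω_s = -13/23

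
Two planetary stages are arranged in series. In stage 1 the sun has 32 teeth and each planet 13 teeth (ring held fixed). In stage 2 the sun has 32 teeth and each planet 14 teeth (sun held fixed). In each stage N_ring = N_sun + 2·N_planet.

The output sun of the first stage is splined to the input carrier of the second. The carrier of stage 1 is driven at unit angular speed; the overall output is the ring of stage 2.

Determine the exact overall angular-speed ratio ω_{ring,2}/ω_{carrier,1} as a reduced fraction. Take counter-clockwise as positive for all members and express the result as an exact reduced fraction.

69/16

Stage 1: N_ring = 32 + 2·13 = 58
Stage 1: 32(ω_s−ω_c) = −58(ω_r−ω_c),  ω_r=0, ω_c=1
Stage 1: ω_s = 1 − (58/32)(0−1) = 45/16
  ⇒ ω_s¹/ω_c¹ = 45/16
Stage 2: N_ring = 32 + 2·14 = 60
Stage 2: 32(ω_s−ω_c) = −60(ω_r−ω_c),  ω_s=0, ω_c=1
Stage 2: ω_r = 1 − (32/60)(0−1) = 23/15
  ⇒ ω_r²/ω_c² = 23/15
Coupling ω_c² = ω_s¹ ⇒ overall = 45/16 × 23/15 = 69/16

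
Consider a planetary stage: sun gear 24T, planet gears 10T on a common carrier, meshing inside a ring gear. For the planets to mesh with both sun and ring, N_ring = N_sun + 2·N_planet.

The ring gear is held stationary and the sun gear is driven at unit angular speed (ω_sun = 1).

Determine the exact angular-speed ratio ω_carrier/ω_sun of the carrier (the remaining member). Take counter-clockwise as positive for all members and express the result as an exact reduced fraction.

N_ring = 24 + 2·10 = 44
24(ω_s−ω_c) = −44(ω_r−ω_c),  ω_r=0, ω_s=1
24(1−ω_c) = −44(0−ω_c)  ⇒  68ω_c = 24  ⇒  ω_c = 6/17
ω_c/ω_s = 6/17

6/17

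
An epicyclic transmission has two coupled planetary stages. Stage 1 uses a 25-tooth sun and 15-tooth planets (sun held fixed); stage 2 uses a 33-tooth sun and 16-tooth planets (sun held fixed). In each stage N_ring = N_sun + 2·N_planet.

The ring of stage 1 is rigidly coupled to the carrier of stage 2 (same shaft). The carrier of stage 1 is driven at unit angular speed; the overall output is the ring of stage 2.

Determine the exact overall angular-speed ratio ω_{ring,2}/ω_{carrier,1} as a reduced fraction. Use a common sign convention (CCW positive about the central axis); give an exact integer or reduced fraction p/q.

1568/715

Stage 1: N_ring = 25 + 2·15 = 55
Stage 1: 25(ω_s−ω_c) = −55(ω_r−ω_c),  ω_s=0, ω_c=1
Stage 1: ω_r = 1 − (25/55)(0−1) = 16/11
  ⇒ ω_r¹/ω_c¹ = 16/11
Stage 2: N_ring = 33 + 2·16 = 65
Stage 2: 33(ω_s−ω_c) = −65(ω_r−ω_c),  ω_s=0, ω_c=1
Stage 2: ω_r = 1 − (33/65)(0−1) = 98/65
  ⇒ ω_r²/ω_c² = 98/65
Coupling ω_c² = ω_r¹ ⇒ overall = 16/11 × 98/65 = 1568/715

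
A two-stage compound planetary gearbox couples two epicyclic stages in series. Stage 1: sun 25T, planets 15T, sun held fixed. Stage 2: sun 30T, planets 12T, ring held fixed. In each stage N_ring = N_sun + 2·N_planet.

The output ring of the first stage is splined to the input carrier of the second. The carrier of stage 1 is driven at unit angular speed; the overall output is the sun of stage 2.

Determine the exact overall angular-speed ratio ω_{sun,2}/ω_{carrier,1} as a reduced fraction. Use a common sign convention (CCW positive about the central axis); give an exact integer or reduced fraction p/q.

224/55

Stage 1: N_ring = 25 + 2·15 = 55
Stage 1: 25(ω_s−ω_c) = −55(ω_r−ω_c),  ω_s=0, ω_c=1
Stage 1: ω_r = 1 − (25/55)(0−1) = 16/11
  ⇒ ω_r¹/ω_c¹ = 16/11
Stage 2: N_ring = 30 + 2·12 = 54
Stage 2: 30(ω_s−ω_c) = −54(ω_r−ω_c),  ω_r=0, ω_c=1
Stage 2: ω_s = 1 − (54/30)(0−1) = 14/5
  ⇒ ω_s²/ω_c² = 14/5
Coupling ω_c² = ω_r¹ ⇒ overall = 16/11 × 14/5 = 224/55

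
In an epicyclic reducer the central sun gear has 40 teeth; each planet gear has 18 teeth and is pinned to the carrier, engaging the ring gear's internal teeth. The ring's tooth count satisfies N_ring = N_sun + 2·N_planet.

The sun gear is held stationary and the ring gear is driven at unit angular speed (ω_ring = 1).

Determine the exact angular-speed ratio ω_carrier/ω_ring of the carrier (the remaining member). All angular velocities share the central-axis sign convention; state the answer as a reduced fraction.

N_ring = 40 + 2·18 = 76
40(ω_s−ω_c) = −76(ω_r−ω_c),  ω_s=0, ω_r=1
40(0−ω_c) = −76(1−ω_c)  ⇒  116ω_c = 76  ⇒  ω_c = 19/29
ω_c/ω_r = 19/29

19/29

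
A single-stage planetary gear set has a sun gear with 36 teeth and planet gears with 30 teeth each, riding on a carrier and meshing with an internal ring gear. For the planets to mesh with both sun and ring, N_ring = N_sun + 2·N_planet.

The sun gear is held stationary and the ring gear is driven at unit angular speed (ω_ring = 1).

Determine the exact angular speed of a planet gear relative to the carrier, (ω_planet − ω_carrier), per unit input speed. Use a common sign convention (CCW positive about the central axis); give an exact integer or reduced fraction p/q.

N_ring = 36 + 2·30 = 96
36(ω_s−ω_c) = −96(ω_r−ω_c),  ω_s=0, ω_r=1
36(0−ω_c) = −96(1−ω_c)  ⇒  132ω_c = 96  ⇒  ω_c = 8/11
sun–planet: 36·(0−8/11) = −30·(ω_p−ω_c)  ⇒  ω_p−ω_c = −(36/30)·(-8/11) = 48/55

48/55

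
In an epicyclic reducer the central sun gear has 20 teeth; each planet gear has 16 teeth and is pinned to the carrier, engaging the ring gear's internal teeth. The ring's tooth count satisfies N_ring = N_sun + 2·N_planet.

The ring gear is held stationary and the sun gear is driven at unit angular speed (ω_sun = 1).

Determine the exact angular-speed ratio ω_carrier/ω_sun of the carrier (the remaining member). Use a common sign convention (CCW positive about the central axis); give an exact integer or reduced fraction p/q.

5/18

N_ring = 20 + 2·16 = 52
20(ω_s−ω_c) = −52(ω_r−ω_c),  ω_r=0, ω_s=1
20(1−ω_c) = −52(0−ω_c)  ⇒  72ω_c = 20  ⇒  ω_c = 5/18
ω_c/ω_s = 5/18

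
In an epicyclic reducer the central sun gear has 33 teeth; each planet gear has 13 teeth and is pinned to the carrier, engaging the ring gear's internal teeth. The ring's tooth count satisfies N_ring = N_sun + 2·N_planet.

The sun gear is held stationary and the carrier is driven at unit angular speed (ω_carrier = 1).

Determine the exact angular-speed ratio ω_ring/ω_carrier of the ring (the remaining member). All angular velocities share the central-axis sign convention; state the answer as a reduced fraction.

N_ring = 33 + 2·13 = 59
33(ω_s−ω_c) = −59(ω_r−ω_c),  ω_s=0, ω_c=1
ω_r = 1 − (33/59)(0−1) = 92/59
ω_r/ω_c = 92/59

92/59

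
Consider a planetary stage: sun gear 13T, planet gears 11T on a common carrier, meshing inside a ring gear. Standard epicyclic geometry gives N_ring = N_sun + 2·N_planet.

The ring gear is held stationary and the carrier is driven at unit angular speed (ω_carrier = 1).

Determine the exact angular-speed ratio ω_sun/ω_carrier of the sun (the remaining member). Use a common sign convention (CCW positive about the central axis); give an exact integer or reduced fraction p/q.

N_ring = 13 + 2·11 = 35
13(ω_s−ω_c) = −35(ω_r−ω_c),  ω_r=0, ω_c=1
ω_s = 1 − (35/13)(0−1) = 48/13
ω_s/ω_c = 48/13

48/13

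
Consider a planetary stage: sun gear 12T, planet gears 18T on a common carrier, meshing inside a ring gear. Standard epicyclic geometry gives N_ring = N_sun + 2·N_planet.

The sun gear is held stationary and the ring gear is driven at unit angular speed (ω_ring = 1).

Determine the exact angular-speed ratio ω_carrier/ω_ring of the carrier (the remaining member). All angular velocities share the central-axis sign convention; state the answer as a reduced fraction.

4/5

N_ring = 12 + 2·18 = 48
12(ω_s−ω_c) = −48(ω_r−ω_c),  ω_s=0, ω_r=1
12(0−ω_c) = −48(1−ω_c)  ⇒  60ω_c = 48  ⇒  ω_c = 4/5
ω_c/ω_r = 4/5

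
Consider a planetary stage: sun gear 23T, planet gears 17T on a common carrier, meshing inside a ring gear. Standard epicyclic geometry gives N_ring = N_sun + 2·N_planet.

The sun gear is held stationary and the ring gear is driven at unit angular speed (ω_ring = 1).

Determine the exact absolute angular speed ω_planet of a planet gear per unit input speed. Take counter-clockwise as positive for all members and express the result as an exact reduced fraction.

57/34

N_ring = 23 + 2·17 = 57
23(ω_s−ω_c) = −57(ω_r−ω_c),  ω_s=0, ω_r=1
23(0−ω_c) = −57(1−ω_c)  ⇒  80ω_c = 57  ⇒  ω_c = 57/80
sun–planet: 23·(0−57/80) = −17·(ω_p−ω_c)  ⇒  ω_p−ω_c = −(23/17)·(-57/80) = 1311/1360
ω_p = 57/80 + 1311/1360 = 57/34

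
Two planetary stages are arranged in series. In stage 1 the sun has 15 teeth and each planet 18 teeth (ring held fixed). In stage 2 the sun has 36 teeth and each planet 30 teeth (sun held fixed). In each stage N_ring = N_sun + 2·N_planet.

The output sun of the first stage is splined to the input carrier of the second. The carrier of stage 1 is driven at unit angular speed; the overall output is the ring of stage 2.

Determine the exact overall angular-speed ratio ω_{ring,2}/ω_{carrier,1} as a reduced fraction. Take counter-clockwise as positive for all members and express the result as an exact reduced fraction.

121/20

Stage 1: N_ring = 15 + 2·18 = 51
Stage 1: 15(ω_s−ω_c) = −51(ω_r−ω_c),  ω_r=0, ω_c=1
Stage 1: ω_s = 1 − (51/15)(0−1) = 22/5
  ⇒ ω_s¹/ω_c¹ = 22/5
Stage 2: N_ring = 36 + 2·30 = 96
Stage 2: 36(ω_s−ω_c) = −96(ω_r−ω_c),  ω_s=0, ω_c=1
Stage 2: ω_r = 1 − (36/96)(0−1) = 11/8
  ⇒ ω_r²/ω_c² = 11/8
Coupling ω_c² = ω_s¹ ⇒ overall = 22/5 × 11/8 = 121/20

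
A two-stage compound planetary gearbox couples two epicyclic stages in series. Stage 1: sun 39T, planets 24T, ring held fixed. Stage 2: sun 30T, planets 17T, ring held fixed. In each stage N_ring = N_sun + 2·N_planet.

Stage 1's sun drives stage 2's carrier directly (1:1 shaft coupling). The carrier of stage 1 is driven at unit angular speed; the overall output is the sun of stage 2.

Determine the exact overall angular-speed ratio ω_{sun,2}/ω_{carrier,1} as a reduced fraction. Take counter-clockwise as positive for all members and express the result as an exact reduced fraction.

658/65

Stage 1: N_ring = 39 + 2·24 = 87
Stage 1: 39(ω_s−ω_c) = −87(ω_r−ω_c),  ω_r=0, ω_c=1
Stage 1: ω_s = 1 − (87/39)(0−1) = 42/13
  ⇒ ω_s¹/ω_c¹ = 42/13
Stage 2: N_ring = 30 + 2·17 = 64
Stage 2: 30(ω_s−ω_c) = −64(ω_r−ω_c),  ω_r=0, ω_c=1
Stage 2: ω_s = 1 − (64/30)(0−1) = 47/15
  ⇒ ω_s²/ω_c² = 47/15
Coupling ω_c² = ω_s¹ ⇒ overall = 42/13 × 47/15 = 658/65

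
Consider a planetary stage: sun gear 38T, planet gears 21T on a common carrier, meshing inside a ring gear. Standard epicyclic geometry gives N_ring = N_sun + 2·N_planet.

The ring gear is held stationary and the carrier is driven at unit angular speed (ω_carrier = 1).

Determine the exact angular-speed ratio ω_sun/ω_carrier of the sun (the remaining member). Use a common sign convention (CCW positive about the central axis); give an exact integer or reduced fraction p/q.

N_ring = 38 + 2·21 = 80
38(ω_s−ω_c) = −80(ω_r−ω_c),  ω_r=0, ω_c=1
ω_s = 1 − (80/38)(0−1) = 59/19
ω_s/ω_c = 59/19

59/19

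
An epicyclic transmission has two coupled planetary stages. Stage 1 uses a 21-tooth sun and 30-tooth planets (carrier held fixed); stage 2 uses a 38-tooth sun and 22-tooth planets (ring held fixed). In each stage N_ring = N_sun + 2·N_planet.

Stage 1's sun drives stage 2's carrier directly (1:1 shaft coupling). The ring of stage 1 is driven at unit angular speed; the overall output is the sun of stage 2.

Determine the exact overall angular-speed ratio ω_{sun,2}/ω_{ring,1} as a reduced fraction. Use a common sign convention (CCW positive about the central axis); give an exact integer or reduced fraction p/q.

-1620/133

Stage 1: N_ring = 21 + 2·30 = 81
Stage 1: 21(ω_s−ω_c) = −81(ω_r−ω_c),  ω_c=0, ω_r=1
Stage 1: ω_s = 0 − (81/21)(1−0) = -27/7
  ⇒ ω_s¹/ω_r¹ = -27/7
Stage 2: N_ring = 38 + 2·22 = 82
Stage 2: 38(ω_s−ω_c) = −82(ω_r−ω_c),  ω_r=0, ω_c=1
Stage 2: ω_s = 1 − (82/38)(0−1) = 60/19
  ⇒ ω_s²/ω_c² = 60/19
Coupling ω_c² = ω_s¹ ⇒ overall = -27/7 × 60/19 = -1620/133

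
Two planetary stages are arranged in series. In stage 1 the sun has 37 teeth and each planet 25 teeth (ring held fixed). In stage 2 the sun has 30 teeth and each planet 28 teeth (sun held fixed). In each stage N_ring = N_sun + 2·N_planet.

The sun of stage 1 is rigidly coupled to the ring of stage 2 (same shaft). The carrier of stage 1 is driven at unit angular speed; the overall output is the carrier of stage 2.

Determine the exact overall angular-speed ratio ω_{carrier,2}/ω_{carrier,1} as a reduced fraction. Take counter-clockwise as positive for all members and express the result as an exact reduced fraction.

Stage 1: N_ring = 37 + 2·25 = 87
Stage 1: 37(ω_s−ω_c) = −87(ω_r−ω_c),  ω_r=0, ω_c=1
Stage 1: ω_s = 1 − (87/37)(0−1) = 124/37
  ⇒ ω_s¹/ω_c¹ = 124/37
Stage 2: N_ring = 30 + 2·28 = 86
Stage 2: 30(ω_s−ω_c) = −86(ω_r−ω_c),  ω_s=0, ω_r=1
Stage 2: 30(0−ω_c) = −86(1−ω_c)  ⇒  116ω_c = 86  ⇒  ω_c = 43/58
  ⇒ ω_c²/ω_r² = 43/58
Coupling ω_r² = ω_s¹ ⇒ overall = 124/37 × 43/58 = 2666/1073

2666/1073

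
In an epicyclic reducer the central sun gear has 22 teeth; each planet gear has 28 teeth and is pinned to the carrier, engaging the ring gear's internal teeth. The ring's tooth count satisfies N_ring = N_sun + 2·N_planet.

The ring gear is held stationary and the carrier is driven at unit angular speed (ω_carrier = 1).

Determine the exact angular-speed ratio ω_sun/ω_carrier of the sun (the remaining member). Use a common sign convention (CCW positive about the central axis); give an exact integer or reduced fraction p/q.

50/11

N_ring = 22 + 2·28 = 78
22(ω_s−ω_c) = −78(ω_r−ω_c),  ω_r=0, ω_c=1
ω_s = 1 − (78/22)(0−1) = 50/11
ω_s/ω_c = 50/11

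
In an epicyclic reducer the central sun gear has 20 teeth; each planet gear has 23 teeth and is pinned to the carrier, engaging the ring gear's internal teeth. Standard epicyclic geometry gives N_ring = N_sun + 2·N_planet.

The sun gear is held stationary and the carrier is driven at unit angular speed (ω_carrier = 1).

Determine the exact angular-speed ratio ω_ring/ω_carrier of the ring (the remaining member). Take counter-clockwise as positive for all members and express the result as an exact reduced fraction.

43/33

N_ring = 20 + 2·23 = 66
20(ω_s−ω_c) = −66(ω_r−ω_c),  ω_s=0, ω_c=1
ω_r = 1 − (20/66)(0−1) = 43/33
ω_r/ω_c = 43/33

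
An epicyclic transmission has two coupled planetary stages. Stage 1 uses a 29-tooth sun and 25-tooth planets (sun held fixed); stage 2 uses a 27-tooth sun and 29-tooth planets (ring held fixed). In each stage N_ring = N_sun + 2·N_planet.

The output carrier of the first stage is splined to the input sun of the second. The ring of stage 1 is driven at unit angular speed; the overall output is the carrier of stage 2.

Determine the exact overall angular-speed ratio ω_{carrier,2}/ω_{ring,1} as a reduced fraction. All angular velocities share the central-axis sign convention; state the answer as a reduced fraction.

Stage 1: N_ring = 29 + 2·25 = 79
Stage 1: 29(ω_s−ω_c) = −79(ω_r−ω_c),  ω_s=0, ω_r=1
Stage 1: 29(0−ω_c) = −79(1−ω_c)  ⇒  108ω_c = 79  ⇒  ω_c = 79/108
  ⇒ ω_c¹/ω_r¹ = 79/108
Stage 2: N_ring = 27 + 2·29 = 85
Stage 2: 27(ω_s−ω_c) = −85(ω_r−ω_c),  ω_r=0, ω_s=1
Stage 2: 27(1−ω_c) = −85(0−ω_c)  ⇒  112ω_c = 27  ⇒  ω_c = 27/112
  ⇒ ω_c²/ω_s² = 27/112
Coupling ω_s² = ω_c¹ ⇒ overall = 79/108 × 27/112 = 79/448

79/448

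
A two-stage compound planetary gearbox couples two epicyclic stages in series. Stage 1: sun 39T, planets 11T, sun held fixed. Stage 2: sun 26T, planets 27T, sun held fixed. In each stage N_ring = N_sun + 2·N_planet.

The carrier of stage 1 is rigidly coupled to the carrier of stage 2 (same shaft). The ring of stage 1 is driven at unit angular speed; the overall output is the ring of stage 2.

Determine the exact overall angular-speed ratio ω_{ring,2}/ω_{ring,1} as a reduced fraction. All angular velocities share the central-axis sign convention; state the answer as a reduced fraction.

Stage 1: N_ring = 39 + 2·11 = 61
Stage 1: 39(ω_s−ω_c) = −61(ω_r−ω_c),  ω_s=0, ω_r=1
Stage 1: 39(0−ω_c) = −61(1−ω_c)  ⇒  100ω_c = 61  ⇒  ω_c = 61/100
  ⇒ ω_c¹/ω_r¹ = 61/100
Stage 2: N_ring = 26 + 2·27 = 80
Stage 2: 26(ω_s−ω_c) = −80(ω_r−ω_c),  ω_s=0, ω_c=1
Stage 2: ω_r = 1 − (26/80)(0−1) = 53/40
  ⇒ ω_r²/ω_c² = 53/40
Coupling ω_c² = ω_c¹ ⇒ overall = 61/100 × 53/40 = 3233/4000

3233/4000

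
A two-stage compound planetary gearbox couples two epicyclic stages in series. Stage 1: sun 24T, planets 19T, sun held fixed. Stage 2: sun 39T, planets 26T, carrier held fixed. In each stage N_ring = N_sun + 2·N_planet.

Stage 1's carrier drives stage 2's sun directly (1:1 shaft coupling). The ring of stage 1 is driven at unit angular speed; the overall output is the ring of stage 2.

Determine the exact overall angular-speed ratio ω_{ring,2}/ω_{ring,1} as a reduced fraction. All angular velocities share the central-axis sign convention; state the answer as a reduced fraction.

-93/301

Stage 1: N_ring = 24 + 2·19 = 62
Stage 1: 24(ω_s−ω_c) = −62(ω_r−ω_c),  ω_s=0, ω_r=1
Stage 1: 24(0−ω_c) = −62(1−ω_c)  ⇒  86ω_c = 62  ⇒  ω_c = 31/43
  ⇒ ω_c¹/ω_r¹ = 31/43
Stage 2: N_ring = 39 + 2·26 = 91
Stage 2: 39(ω_s−ω_c) = −91(ω_r−ω_c),  ω_c=0, ω_s=1
Stage 2: ω_r = 0 − (39/91)(1−0) = -3/7
  ⇒ ω_r²/ω_s² = -3/7
Coupling ω_s² = ω_c¹ ⇒ overall = 31/43 × -3/7 = -93/301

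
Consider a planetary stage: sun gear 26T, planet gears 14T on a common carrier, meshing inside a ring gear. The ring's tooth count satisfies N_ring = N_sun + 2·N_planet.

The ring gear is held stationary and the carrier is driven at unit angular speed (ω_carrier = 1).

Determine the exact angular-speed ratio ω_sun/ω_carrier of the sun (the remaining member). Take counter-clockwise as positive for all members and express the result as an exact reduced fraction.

40/13

N_ring = 26 + 2·14 = 54
26(ω_s−ω_c) = −54(ω_r−ω_c),  ω_r=0, ω_c=1
ω_s = 1 − (54/26)(0−1) = 40/13
ω_s/ω_c = 40/13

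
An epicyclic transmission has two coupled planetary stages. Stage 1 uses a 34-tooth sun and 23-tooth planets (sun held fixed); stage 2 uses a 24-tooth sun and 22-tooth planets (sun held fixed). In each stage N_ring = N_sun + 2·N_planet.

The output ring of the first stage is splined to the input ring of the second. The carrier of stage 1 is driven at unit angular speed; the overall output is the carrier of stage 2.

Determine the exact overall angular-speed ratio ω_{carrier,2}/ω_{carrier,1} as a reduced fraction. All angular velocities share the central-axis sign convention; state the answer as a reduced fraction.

969/920

Stage 1: N_ring = 34 + 2·23 = 80
Stage 1: 34(ω_s−ω_c) = −80(ω_r−ω_c),  ω_s=0, ω_c=1
Stage 1: ω_r = 1 − (34/80)(0−1) = 57/40
  ⇒ ω_r¹/ω_c¹ = 57/40
Stage 2: N_ring = 24 + 2·22 = 68
Stage 2: 24(ω_s−ω_c) = −68(ω_r−ω_c),  ω_s=0, ω_r=1
Stage 2: 24(0−ω_c) = −68(1−ω_c)  ⇒  92ω_c = 68  ⇒  ω_c = 17/23
  ⇒ ω_c²/ω_r² = 17/23
Coupling ω_r² = ω_r¹ ⇒ overall = 57/40 × 17/23 = 969/920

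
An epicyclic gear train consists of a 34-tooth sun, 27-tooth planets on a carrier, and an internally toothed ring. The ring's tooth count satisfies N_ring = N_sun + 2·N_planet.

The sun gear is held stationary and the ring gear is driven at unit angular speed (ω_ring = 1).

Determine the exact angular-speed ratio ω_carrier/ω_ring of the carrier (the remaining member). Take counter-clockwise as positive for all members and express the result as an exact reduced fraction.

N_ring = 34 + 2·27 = 88
34(ω_s−ω_c) = −88(ω_r−ω_c),  ω_s=0, ω_r=1
34(0−ω_c) = −88(1−ω_c)  ⇒  122ω_c = 88  ⇒  ω_c = 44/61
ω_c/ω_r = 44/61

44/61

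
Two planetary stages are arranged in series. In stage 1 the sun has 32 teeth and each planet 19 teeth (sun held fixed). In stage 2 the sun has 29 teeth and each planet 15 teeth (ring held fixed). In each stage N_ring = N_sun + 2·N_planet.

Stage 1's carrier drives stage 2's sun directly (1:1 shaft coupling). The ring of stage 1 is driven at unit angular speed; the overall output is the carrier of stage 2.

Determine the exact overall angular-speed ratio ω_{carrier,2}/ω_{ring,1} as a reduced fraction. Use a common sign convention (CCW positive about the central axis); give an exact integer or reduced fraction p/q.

1015/4488

Stage 1: N_ring = 32 + 2·19 = 70
Stage 1: 32(ω_s−ω_c) = −70(ω_r−ω_c),  ω_s=0, ω_r=1
Stage 1: 32(0−ω_c) = −70(1−ω_c)  ⇒  102ω_c = 70  ⇒  ω_c = 35/51
  ⇒ ω_c¹/ω_r¹ = 35/51
Stage 2: N_ring = 29 + 2·15 = 59
Stage 2: 29(ω_s−ω_c) = −59(ω_r−ω_c),  ω_r=0, ω_s=1
Stage 2: 29(1−ω_c) = −59(0−ω_c)  ⇒  88ω_c = 29  ⇒  ω_c = 29/88
  ⇒ ω_c²/ω_s² = 29/88
Coupling ω_s² = ω_c¹ ⇒ overall = 35/51 × 29/88 = 1015/4488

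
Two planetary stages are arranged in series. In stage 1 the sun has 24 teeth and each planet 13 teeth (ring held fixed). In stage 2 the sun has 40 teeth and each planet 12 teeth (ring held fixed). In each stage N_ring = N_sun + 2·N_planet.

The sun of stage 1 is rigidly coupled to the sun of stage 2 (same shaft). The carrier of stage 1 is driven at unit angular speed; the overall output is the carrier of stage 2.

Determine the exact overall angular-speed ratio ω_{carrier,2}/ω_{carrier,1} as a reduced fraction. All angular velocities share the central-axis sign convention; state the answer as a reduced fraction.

Stage 1: N_ring = 24 + 2·13 = 50
Stage 1: 24(ω_s−ω_c) = −50(ω_r−ω_c),  ω_r=0, ω_c=1
Stage 1: ω_s = 1 − (50/24)(0−1) = 37/12
  ⇒ ω_s¹/ω_c¹ = 37/12
Stage 2: N_ring = 40 + 2·12 = 64
Stage 2: 40(ω_s−ω_c) = −64(ω_r−ω_c),  ω_r=0, ω_s=1
Stage 2: 40(1−ω_c) = −64(0−ω_c)  ⇒  104ω_c = 40  ⇒  ω_c = 5/13
  ⇒ ω_c²/ω_s² = 5/13
Coupling ω_s² = ω_s¹ ⇒ overall = 37/12 × 5/13 = 185/156

185/156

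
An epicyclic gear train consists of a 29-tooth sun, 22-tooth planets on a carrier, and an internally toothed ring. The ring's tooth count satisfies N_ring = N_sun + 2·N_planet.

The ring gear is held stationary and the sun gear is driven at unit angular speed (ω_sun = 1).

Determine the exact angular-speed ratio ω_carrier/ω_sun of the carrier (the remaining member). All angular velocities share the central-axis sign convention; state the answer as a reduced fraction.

29/102

N_ring = 29 + 2·22 = 73
29(ω_s−ω_c) = −73(ω_r−ω_c),  ω_r=0, ω_s=1
29(1−ω_c) = −73(0−ω_c)  ⇒  102ω_c = 29  ⇒  ω_c = 29/102
ω_c/ω_s = 29/102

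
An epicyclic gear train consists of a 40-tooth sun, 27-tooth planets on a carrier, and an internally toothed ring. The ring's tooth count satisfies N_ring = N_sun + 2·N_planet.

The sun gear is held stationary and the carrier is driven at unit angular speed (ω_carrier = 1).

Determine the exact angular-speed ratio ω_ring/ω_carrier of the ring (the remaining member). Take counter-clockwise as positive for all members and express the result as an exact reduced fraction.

67/47

N_ring = 40 + 2·27 = 94
40(ω_s−ω_c) = −94(ω_r−ω_c),  ω_s=0, ω_c=1
ω_r = 1 − (40/94)(0−1) = 67/47
ω_r/ω_c = 67/47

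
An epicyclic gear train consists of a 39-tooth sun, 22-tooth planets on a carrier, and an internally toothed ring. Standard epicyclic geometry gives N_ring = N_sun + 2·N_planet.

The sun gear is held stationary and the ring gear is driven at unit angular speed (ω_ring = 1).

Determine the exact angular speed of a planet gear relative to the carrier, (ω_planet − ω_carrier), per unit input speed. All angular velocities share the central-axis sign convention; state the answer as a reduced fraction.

3237/2684

N_ring = 39 + 2·22 = 83
39(ω_s−ω_c) = −83(ω_r−ω_c),  ω_s=0, ω_r=1
39(0−ω_c) = −83(1−ω_c)  ⇒  122ω_c = 83  ⇒  ω_c = 83/122
sun–planet: 39·(0−83/122) = −22·(ω_p−ω_c)  ⇒  ω_p−ω_c = −(39/22)·(-83/122) = 3237/2684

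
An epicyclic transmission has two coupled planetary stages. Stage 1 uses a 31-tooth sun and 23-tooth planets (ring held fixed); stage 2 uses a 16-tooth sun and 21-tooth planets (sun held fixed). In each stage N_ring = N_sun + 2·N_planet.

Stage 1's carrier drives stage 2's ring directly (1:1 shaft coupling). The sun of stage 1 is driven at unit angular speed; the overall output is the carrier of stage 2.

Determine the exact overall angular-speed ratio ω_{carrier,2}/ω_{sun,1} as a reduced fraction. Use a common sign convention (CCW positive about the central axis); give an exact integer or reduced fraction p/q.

899/3996

Stage 1: N_ring = 31 + 2·23 = 77
Stage 1: 31(ω_s−ω_c) = −77(ω_r−ω_c),  ω_r=0, ω_s=1
Stage 1: 31(1−ω_c) = −77(0−ω_c)  ⇒  108ω_c = 31  ⇒  ω_c = 31/108
  ⇒ ω_c¹/ω_s¹ = 31/108
Stage 2: N_ring = 16 + 2·21 = 58
Stage 2: 16(ω_s−ω_c) = −58(ω_r−ω_c),  ω_s=0, ω_r=1
Stage 2: 16(0−ω_c) = −58(1−ω_c)  ⇒  74ω_c = 58  ⇒  ω_c = 29/37
  ⇒ ω_c²/ω_r² = 29/37
Coupling ω_r² = ω_c¹ ⇒ overall = 31/108 × 29/37 = 899/3996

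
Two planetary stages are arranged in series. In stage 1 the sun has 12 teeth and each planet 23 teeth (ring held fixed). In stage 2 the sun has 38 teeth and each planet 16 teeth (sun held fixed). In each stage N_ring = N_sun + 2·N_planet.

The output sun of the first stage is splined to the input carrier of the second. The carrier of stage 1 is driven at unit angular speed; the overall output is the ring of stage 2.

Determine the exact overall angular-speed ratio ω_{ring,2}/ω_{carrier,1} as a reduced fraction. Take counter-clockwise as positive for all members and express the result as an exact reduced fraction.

9

Stage 1: N_ring = 12 + 2·23 = 58
Stage 1: 12(ω_s−ω_c) = −58(ω_r−ω_c),  ω_r=0, ω_c=1
Stage 1: ω_s = 1 − (58/12)(0−1) = 35/6
  ⇒ ω_s¹/ω_c¹ = 35/6
Stage 2: N_ring = 38 + 2·16 = 70
Stage 2: 38(ω_s−ω_c) = −70(ω_r−ω_c),  ω_s=0, ω_c=1
Stage 2: ω_r = 1 − (38/70)(0−1) = 54/35
  ⇒ ω_r²/ω_c² = 54/35
Coupling ω_c² = ω_s¹ ⇒ overall = 35/6 × 54/35 = 9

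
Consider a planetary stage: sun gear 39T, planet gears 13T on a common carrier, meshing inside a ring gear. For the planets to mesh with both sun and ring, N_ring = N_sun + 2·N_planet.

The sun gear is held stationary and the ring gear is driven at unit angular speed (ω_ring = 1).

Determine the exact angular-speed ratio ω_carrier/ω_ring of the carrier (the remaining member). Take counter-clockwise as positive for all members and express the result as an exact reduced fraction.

N_ring = 39 + 2·13 = 65
39(ω_s−ω_c) = −65(ω_r−ω_c),  ω_s=0, ω_r=1
39(0−ω_c) = −65(1−ω_c)  ⇒  104ω_c = 65  ⇒  ω_c = 5/8
ω_c/ω_r = 5/8

5/8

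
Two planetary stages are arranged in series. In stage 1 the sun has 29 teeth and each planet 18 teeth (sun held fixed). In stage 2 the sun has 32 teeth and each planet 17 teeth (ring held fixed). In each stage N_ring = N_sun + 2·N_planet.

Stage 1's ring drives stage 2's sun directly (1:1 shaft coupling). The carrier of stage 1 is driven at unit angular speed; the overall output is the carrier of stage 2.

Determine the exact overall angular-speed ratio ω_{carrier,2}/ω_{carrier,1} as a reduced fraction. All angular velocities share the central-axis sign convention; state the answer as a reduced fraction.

1504/3185

Stage 1: N_ring = 29 + 2·18 = 65
Stage 1: 29(ω_s−ω_c) = −65(ω_r−ω_c),  ω_s=0, ω_c=1
Stage 1: ω_r = 1 − (29/65)(0−1) = 94/65
  ⇒ ω_r¹/ω_c¹ = 94/65
Stage 2: N_ring = 32 + 2·17 = 66
Stage 2: 32(ω_s−ω_c) = −66(ω_r−ω_c),  ω_r=0, ω_s=1
Stage 2: 32(1−ω_c) = −66(0−ω_c)  ⇒  98ω_c = 32  ⇒  ω_c = 16/49
  ⇒ ω_c²/ω_s² = 16/49
Coupling ω_s² = ω_r¹ ⇒ overall = 94/65 × 16/49 = 1504/3185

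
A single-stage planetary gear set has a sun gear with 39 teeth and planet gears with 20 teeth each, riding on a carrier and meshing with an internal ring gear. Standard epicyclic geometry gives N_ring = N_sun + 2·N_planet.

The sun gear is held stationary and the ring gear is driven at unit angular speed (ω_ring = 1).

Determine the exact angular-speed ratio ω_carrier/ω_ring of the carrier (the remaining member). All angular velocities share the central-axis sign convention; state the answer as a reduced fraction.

79/118

N_ring = 39 + 2·20 = 79
39(ω_s−ω_c) = −79(ω_r−ω_c),  ω_s=0, ω_r=1
39(0−ω_c) = −79(1−ω_c)  ⇒  118ω_c = 79  ⇒  ω_c = 79/118
ω_c/ω_r = 79/118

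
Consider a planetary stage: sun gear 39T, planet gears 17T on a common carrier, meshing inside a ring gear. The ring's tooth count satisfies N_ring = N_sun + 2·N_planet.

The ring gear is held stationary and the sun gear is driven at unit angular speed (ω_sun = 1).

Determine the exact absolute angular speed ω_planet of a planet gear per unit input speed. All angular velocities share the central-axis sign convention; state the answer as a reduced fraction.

-39/34

N_ring = 39 + 2·17 = 73
39(ω_s−ω_c) = −73(ω_r−ω_c),  ω_r=0, ω_s=1
39(1−ω_c) = −73(0−ω_c)  ⇒  112ω_c = 39  ⇒  ω_c = 39/112
sun–planet: 39·(1−39/112) = −17·(ω_p−ω_c)  ⇒  ω_p−ω_c = −(39/17)·(73/112) = -2847/1904
ω_p = 39/112 − 2847/1904 = -39/34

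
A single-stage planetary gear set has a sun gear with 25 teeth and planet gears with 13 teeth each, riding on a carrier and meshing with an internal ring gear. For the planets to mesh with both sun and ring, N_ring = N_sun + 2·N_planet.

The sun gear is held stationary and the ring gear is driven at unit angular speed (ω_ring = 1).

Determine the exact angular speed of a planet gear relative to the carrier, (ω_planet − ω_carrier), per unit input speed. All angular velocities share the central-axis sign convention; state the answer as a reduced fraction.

1275/988

N_ring = 25 + 2·13 = 51
25(ω_s−ω_c) = −51(ω_r−ω_c),  ω_s=0, ω_r=1
25(0−ω_c) = −51(1−ω_c)  ⇒  76ω_c = 51  ⇒  ω_c = 51/76
sun–planet: 25·(0−51/76) = −13·(ω_p−ω_c)  ⇒  ω_p−ω_c = −(25/13)·(-51/76) = 1275/988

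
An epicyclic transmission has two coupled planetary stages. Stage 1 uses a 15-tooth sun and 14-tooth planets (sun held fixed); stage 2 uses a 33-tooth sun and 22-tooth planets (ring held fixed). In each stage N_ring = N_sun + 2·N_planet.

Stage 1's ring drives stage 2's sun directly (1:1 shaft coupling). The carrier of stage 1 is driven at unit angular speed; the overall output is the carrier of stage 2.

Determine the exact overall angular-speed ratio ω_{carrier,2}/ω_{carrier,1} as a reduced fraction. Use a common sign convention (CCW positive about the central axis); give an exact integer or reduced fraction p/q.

Stage 1: N_ring = 15 + 2·14 = 43
Stage 1: 15(ω_s−ω_c) = −43(ω_r−ω_c),  ω_s=0, ω_c=1
Stage 1: ω_r = 1 − (15/43)(0−1) = 58/43
  ⇒ ω_r¹/ω_c¹ = 58/43
Stage 2: N_ring = 33 + 2·22 = 77
Stage 2: 33(ω_s−ω_c) = −77(ω_r−ω_c),  ω_r=0, ω_s=1
Stage 2: 33(1−ω_c) = −77(0−ω_c)  ⇒  110ω_c = 33  ⇒  ω_c = 3/10
  ⇒ ω_c²/ω_s² = 3/10
Coupling ω_s² = ω_r¹ ⇒ overall = 58/43 × 3/10 = 87/215

87/215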